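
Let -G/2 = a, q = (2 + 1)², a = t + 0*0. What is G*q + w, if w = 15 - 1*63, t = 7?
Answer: -174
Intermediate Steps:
a = 7 (a = 7 + 0*0 = 7 + 0 = 7)
q = 9 (q = 3² = 9)
G = -14 (G = -2*7 = -14)
w = -48 (w = 15 - 63 = -48)
G*q + w = -14*9 - 48 = -126 - 48 = -174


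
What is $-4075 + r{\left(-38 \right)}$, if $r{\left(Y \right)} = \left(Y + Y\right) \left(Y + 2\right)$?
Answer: $-1339$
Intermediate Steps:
$r{\left(Y \right)} = 2 Y \left(2 + Y\right)$
$-4075 + r{\left(-38 \right)} = -4075 + 2 \left(-38\right) \left(2 - 38\right) = -4075 + 2 \left(-38\right) \left(-36\right) = -4075 + 2736 = -1339$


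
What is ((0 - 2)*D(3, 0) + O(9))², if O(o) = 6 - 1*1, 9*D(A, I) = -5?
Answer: 3025/81 ≈ 37.346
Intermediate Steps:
D(A, I) = -5/9 (D(A, I) = (⅑)*(-5) = -5/9)
O(o) = 5 (O(o) = 6 - 1 = 5)
((0 - 2)*D(3, 0) + O(9))² = ((0 - 2)*(-5/9) + 5)² = (-2*(-5/9) + 5)² = (10/9 + 5)² = (55/9)² = 3025/81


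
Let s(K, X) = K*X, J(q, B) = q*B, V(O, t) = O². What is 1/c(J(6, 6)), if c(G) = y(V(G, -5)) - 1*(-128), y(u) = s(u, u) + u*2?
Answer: 1/1682336 ≈ 5.9441e-7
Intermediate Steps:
J(q, B) = B*q
y(u) = u² + 2*u (y(u) = u*u + u*2 = u² + 2*u)
c(G) = 128 + G²*(2 + G²) (c(G) = G²*(2 + G²) - 1*(-128) = G²*(2 + G²) + 128 = 128 + G²*(2 + G²))
1/c(J(6, 6)) = 1/(128 + (6*6)⁴ + 2*(6*6)²) = 1/(128 + 36⁴ + 2*36²) = 1/(128 + 1679616 + 2*1296) = 1/(128 + 1679616 + 2592) = 1/1682336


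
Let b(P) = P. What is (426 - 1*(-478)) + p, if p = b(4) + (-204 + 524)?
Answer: 1228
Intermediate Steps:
p = 324 (p = 4 + (-204 + 524) = 4 + 320 = 324)
(426 - 1*(-478)) + p = (426 - 1*(-478)) + 324 = (426 + 478) + 324 = 904 + 324 = 1228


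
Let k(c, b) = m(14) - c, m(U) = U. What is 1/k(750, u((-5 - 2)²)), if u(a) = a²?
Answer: -1/736 ≈ -0.0013587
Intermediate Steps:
k(c, b) = 14 - c
1/k(750, u((-5 - 2)²)) = 1/(14 - 1*750) = 1/(14 - 750) = 1/(-736) = -1/736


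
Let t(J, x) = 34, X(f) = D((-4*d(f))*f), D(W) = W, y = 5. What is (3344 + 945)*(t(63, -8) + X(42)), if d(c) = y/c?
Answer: 60046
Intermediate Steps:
d(c) = 5/c
X(f) = -20 (X(f) = (-20/f)*f = -20)
(3344 + 945)*(t(63, -8) + X(42)) = (3344 + 945)*(34 - 20) = 4289*14 = 60046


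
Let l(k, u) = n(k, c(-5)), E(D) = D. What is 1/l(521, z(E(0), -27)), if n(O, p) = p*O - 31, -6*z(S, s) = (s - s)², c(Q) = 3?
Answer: 1/1532 ≈ 0.00065274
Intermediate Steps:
z(S, s) = 0 (z(S, s) = -(s - s)²/6 = -⅙*0² = -⅙*0 = 0)
n(O, p) = -31 + O*p (n(O, p) = O*p - 31 = -31 + O*p)
l(k, u) = -31 + 3*k (l(k, u) = -31 + k*3 = -31 + 3*k)
1/l(521, z(E(0), -27)) = 1/(-31 + 3*521) = 1/(-31 + 1563) = 1/1532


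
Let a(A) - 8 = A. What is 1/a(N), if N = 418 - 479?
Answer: -1/53 ≈ -0.018868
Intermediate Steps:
N = -61
a(A) = 8 + A
1/a(N) = 1/(8 - 61) = 1/(-53) = -1/53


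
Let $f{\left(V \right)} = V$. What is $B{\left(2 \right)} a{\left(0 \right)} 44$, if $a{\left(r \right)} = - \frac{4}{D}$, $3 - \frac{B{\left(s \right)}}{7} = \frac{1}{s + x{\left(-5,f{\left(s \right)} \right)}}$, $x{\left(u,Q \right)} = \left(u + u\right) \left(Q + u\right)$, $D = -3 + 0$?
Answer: $\frac{7315}{6} \approx 1219.2$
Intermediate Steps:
$D = -3$
$x{\left(u,Q \right)} = 2 u \left(Q + u\right)$
$B{\left(s \right)} = 21 - \frac{7}{50 - 9 s}$ ($B{\left(s \right)} = 21 - \frac{7}{s + 2 \left(-5\right) \left(s - 5\right)} = 21 - \frac{7}{s + 2 \left(-5\right) \left(-5 + s\right)} = 21 - \frac{7}{s - \left(-50 + 10 s\right)} = 21 - \frac{7}{50 - 9 s}$)
$a{\left(r \right)} = \frac{4}{3}$ ($a{\left(r \right)} = - \frac{4}{-3} = \left(-4\right) \left(- \frac{1}{3}\right) = \frac{4}{3}$)
$B{\left(2 \right)} a{\left(0 \right)} 44 = \frac{7 \left(149 - 54\right)}{50 - 18} \cdot \frac{4}{3} \cdot 44 = 7 \cdot \frac{1}{32} \cdot 95 \cdot \frac{4}{3} \cdot 44 = \frac{665}{32} \cdot \frac{4}{3} \cdot 44 = \frac{665}{24} \cdot 44 = \frac{7315}{6}$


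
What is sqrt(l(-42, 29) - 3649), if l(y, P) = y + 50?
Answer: I*sqrt(3641) ≈ 60.341*I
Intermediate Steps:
l(y, P) = 50 + y
sqrt(l(-42, 29) - 3649) = sqrt((50 - 42) - 3649) = sqrt(8 - 3649) = sqrt(-3641) = I*sqrt(3641)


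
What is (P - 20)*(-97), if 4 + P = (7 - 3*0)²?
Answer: -2425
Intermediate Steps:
P = 45 (P = -4 + (7 - 3*0)² = -4 + (7 + 0)² = -4 + 7² = -4 + 49 = 45)
(P - 20)*(-97) = (45 - 20)*(-97) = 25*(-97) = -2425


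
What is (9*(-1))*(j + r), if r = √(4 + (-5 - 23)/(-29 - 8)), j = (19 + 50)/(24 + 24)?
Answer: -207/16 - 36*√407/37 ≈ -32.566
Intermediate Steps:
j = 23/16 (j = 69/48 = 69*(1/48) = 23/16 ≈ 1.4375)
r = 4*√407/37 (r = √(4 - 28/(-37)) = √(4 - 28*(-1/37)) = √(4 + 28/37) = √(176/37) = 4*√407/37 ≈ 2.1810)
(9*(-1))*(j + r) = (9*(-1))*(23/16 + 4*√407/37) = -9*(23/16 + 4*√407/37) = -207/16 - 36*√407/37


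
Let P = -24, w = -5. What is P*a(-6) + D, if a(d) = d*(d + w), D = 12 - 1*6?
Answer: -1578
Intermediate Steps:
D = 6 (D = 12 - 6 = 6)
a(d) = d*(-5 + d) (a(d) = d*(d - 5) = d*(-5 + d))
P*a(-6) + D = -(-144)*(-5 - 6) + 6 = -(-144)*(-11) + 6 = -24*66 + 6 = -1584 + 6 = -1578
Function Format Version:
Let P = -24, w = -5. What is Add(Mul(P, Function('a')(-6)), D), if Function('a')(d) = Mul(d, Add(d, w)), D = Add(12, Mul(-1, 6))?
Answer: -1578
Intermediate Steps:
D = 6 (D = Add(12, -6) = 6)
Function('a')(d) = Mul(d, Add(-5, d)) (Function('a')(d) = Mul(d, Add(d, -5)) = Mul(d, Add(-5, d)))
Add(Mul(P, Function('a')(-6)), D) = Add(Mul(-24, Mul(-6, Add(-5, -6))), 6) = Add(Mul(-24, Mul(-6, -11)), 6) = Add(Mul(-24, 66), 6) = Add(-1584, 6) = -1578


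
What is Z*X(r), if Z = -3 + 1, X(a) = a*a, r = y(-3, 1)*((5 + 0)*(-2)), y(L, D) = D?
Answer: -200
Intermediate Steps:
r = -10 (r = 1*((5 + 0)*(-2)) = 1*(5*(-2)) = 1*(-10) = -10)
X(a) = a²
Z = -2
Z*X(r) = -2*(-10)² = -2*100 = -200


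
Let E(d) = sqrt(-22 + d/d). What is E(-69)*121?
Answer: 121*I*sqrt(21) ≈ 554.49*I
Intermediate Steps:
E(d) = I*sqrt(21) (E(d) = sqrt(-22 + 1) = sqrt(-21) = I*sqrt(21))
E(-69)*121 = (I*sqrt(21))*121 = 121*I*sqrt(21)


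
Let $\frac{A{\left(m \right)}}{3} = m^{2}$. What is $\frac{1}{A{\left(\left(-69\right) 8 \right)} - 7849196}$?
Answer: $- \frac{1}{6935084} \approx -1.4419 \cdot 10^{-7}$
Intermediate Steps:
$A{\left(m \right)} = 3 m^{2}$
$\frac{1}{A{\left(\left(-69\right) 8 \right)} - 7849196} = \frac{1}{3 \left(\left(-69\right) 8\right)^{2} - 7849196} = \frac{1}{3 \left(-552\right)^{2} - 7849196} = \frac{1}{3 \cdot 304704 - 7849196} = \frac{1}{914112 - 7849196} = \frac{1}{-6935084} = - \frac{1}{6935084}$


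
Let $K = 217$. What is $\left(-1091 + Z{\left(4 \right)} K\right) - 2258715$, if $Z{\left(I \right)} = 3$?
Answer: $-2259155$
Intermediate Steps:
$\left(-1091 + Z{\left(4 \right)} K\right) - 2258715 = \left(-1091 + 3 \cdot 217\right) - 2258715 = \left(-1091 + 651\right) - 2258715 = -440 - 2258715 = -2259155$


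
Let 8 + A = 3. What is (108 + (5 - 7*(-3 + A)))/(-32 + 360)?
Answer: 169/328 ≈ 0.51524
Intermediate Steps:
A = -5 (A = -8 + 3 = -5)
(108 + (5 - 7*(-3 + A)))/(-32 + 360) = (108 + (5 - 7*(-3 - 5)))/(-32 + 360) = (108 + (5 - 7*(-8)))/328 = (108 + (5 + 56))*(1/328) = (108 + 61)*(1/328) = 169*(1/328) = 169/328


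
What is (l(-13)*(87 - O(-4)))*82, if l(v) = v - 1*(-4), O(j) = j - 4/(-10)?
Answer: -334314/5 ≈ -66863.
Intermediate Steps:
O(j) = 2/5 + j (O(j) = j - 4*(-1/10) = j + 2/5 = 2/5 + j)
l(v) = 4 + v (l(v) = v + 4 = 4 + v)
(l(-13)*(87 - O(-4)))*82 = ((4 - 13)*(87 - (2/5 - 4)))*82 = -9*(87 - 1*(-18/5))*82 = -9*(87 + 18/5)*82 = -9*453/5*82 = -4077/5*82 = -334314/5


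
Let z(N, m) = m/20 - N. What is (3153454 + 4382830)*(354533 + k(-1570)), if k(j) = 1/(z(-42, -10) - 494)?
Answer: 2418034529639092/905 ≈ 2.6719e+12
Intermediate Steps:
z(N, m) = -N + m/20 (z(N, m) = m*(1/20) - N = m/20 - N = -N + m/20)
k(j) = -2/905 (k(j) = 1/((-1*(-42) + (1/20)*(-10)) - 494) = 1/((42 - ½) - 494) = 1/(83/2 - 494) = 1/(-905/2) = -2/905)
(3153454 + 4382830)*(354533 + k(-1570)) = (3153454 + 4382830)*(354533 - 2/905) = 7536284*(320852363/905) = 2418034529639092/905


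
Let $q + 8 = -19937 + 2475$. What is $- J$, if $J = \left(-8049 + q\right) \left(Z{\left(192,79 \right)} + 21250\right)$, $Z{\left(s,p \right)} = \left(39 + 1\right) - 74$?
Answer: $541411104$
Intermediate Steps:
$q = -17470$ ($q = -8 + \left(-19937 + 2475\right) = -8 - 17462 = -17470$)
$Z{\left(s,p \right)} = -34$ ($Z{\left(s,p \right)} = 40 - 74 = -34$)
$J = -541411104$ ($J = \left(-8049 - 17470\right) \left(-34 + 21250\right) = \left(-25519\right) 21216 = -541411104$)
$- J = \left(-1\right) \left(-541411104\right) = 541411104$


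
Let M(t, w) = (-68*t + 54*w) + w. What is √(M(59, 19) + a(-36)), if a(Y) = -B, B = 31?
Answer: I*√2998 ≈ 54.754*I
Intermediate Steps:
M(t, w) = -68*t + 55*w
a(Y) = -31 (a(Y) = -1*31 = -31)
√(M(59, 19) + a(-36)) = √((-68*59 + 55*19) - 31) = √((-4012 + 1045) - 31) = √(-2967 - 31) = √(-2998) = I*√2998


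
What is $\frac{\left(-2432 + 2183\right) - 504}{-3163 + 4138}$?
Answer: $- \frac{251}{325} \approx -0.77231$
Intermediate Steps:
$\frac{\left(-2432 + 2183\right) - 504}{-3163 + 4138} = \frac{-249 - 504}{975} = \left(-753\right) \frac{1}{975} = - \frac{251}{325}$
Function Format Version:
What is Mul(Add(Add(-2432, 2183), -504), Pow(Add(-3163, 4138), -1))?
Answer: Rational(-251, 325) ≈ -0.77231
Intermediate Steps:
Mul(Add(Add(-2432, 2183), -504), Pow(Add(-3163, 4138), -1)) = Mul(Add(-249, -504), Pow(975, -1)) = Mul(-753, Rational(1, 975)) = Rational(-251, 325)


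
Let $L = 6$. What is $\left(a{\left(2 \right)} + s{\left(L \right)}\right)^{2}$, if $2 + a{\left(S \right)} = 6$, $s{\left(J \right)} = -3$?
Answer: $1$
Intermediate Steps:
$a{\left(S \right)} = 4$ ($a{\left(S \right)} = -2 + 6 = 4$)
$\left(a{\left(2 \right)} + s{\left(L \right)}\right)^{2} = \left(4 - 3\right)^{2} = 1^{2} = 1$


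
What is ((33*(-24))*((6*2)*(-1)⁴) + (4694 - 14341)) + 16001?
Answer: -3150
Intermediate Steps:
((33*(-24))*((6*2)*(-1)⁴) + (4694 - 14341)) + 16001 = (-9504 - 9647) + 16001 = -19151 + 16001 = -3150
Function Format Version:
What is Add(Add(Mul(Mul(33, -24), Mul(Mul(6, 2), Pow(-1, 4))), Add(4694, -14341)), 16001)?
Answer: -3150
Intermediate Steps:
Add(Add(Mul(Mul(33, -24), Mul(Mul(6, 2), Pow(-1, 4))), Add(4694, -14341)), 16001) = Add(Add(Mul(-792, Mul(12, 1)), -9647), 16001) = Add(Add(Mul(-792, 12), -9647), 16001) = Add(Add(-9504, -9647), 16001) = Add(-19151, 16001) = -3150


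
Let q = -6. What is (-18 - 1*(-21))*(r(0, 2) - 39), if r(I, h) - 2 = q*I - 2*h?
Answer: -123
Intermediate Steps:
r(I, h) = 2 - 6*I - 2*h (r(I, h) = 2 + (-6*I - 2*h) = 2 - 6*I - 2*h)
(-18 - 1*(-21))*(r(0, 2) - 39) = (-18 - 1*(-21))*((2 - 6*0 - 2*2) - 39) = (-18 + 21)*((2 + 0 - 4) - 39) = 3*(-2 - 39) = 3*(-41) = -123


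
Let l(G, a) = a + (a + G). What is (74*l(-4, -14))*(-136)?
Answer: 322048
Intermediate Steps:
l(G, a) = G + 2*a (l(G, a) = a + (G + a) = G + 2*a)
(74*l(-4, -14))*(-136) = (74*(-4 + 2*(-14)))*(-136) = (74*(-4 - 28))*(-136) = (74*(-32))*(-136) = -2368*(-136) = 322048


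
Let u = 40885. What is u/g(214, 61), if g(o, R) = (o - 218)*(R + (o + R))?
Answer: -40885/1344 ≈ -30.420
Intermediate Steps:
g(o, R) = (-218 + o)*(o + 2*R) (g(o, R) = (-218 + o)*(R + (R + o)) = (-218 + o)*(o + 2*R))
u/g(214, 61) = 40885/(214² - 436*61 - 218*214 + 2*61*214) = 40885/(45796 - 26596 - 46652 + 26108) = 40885/(-1344) = 40885*(-1/1344) = -40885/1344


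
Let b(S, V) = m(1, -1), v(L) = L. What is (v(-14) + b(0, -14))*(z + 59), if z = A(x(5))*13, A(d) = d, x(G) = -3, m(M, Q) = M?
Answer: -260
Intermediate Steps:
b(S, V) = 1
z = -39 (z = -3*13 = -39)
(v(-14) + b(0, -14))*(z + 59) = (-14 + 1)*(-39 + 59) = -13*20 = -260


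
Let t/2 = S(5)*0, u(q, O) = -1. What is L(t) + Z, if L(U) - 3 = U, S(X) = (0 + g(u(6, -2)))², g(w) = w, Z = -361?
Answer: -358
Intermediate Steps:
S(X) = 1 (S(X) = (0 - 1)² = (-1)² = 1)
t = 0 (t = 2*(1*0) = 2*0 = 0)
L(U) = 3 + U
L(t) + Z = (3 + 0) - 361 = 3 - 361 = -358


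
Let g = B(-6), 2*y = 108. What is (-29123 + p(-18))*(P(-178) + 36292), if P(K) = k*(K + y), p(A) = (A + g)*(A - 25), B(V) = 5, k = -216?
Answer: -1801702864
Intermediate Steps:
y = 54 (y = (1/2)*108 = 54)
g = 5
p(A) = (-25 + A)*(5 + A) (p(A) = (A + 5)*(A - 25) = (5 + A)*(-25 + A) = (-25 + A)*(5 + A))
P(K) = -11664 - 216*K (P(K) = -216*(K + 54) = -216*(54 + K) = -11664 - 216*K)
(-29123 + p(-18))*(P(-178) + 36292) = (-29123 + (-125 + (-18)**2 - 20*(-18)))*((-11664 - 216*(-178)) + 36292) = (-29123 + (-125 + 324 + 360))*((-11664 + 38448) + 36292) = (-29123 + 559)*(26784 + 36292) = -28564*63076 = -1801702864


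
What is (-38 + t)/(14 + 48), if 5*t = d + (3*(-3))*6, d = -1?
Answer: -49/62 ≈ -0.79032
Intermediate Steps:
t = -11 (t = (-1 + (3*(-3))*6)/5 = (-1 - 9*6)/5 = (-1 - 54)/5 = (⅕)*(-55) = -11)
(-38 + t)/(14 + 48) = (-38 - 11)/(14 + 48) = -49/62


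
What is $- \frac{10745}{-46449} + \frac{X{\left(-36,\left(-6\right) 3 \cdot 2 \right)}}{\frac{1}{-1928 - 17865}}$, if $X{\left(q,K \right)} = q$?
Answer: $\frac{33097152797}{46449} \approx 7.1255 \cdot 10^{5}$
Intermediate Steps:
$- \frac{10745}{-46449} + \frac{X{\left(-36,\left(-6\right) 3 \cdot 2 \right)}}{\frac{1}{-1928 - 17865}} = - \frac{10745}{-46449} - \frac{36}{\frac{1}{-1928 - 17865}} = \left(-10745\right) \left(- \frac{1}{46449}\right) - \frac{36}{\frac{1}{-19793}} = \frac{10745}{46449} - \frac{36}{- \frac{1}{19793}} = \frac{10745}{46449} - -712548 = \frac{10745}{46449} + 712548 = \frac{33097152797}{46449}$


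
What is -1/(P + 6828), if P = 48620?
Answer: -1/55448 ≈ -1.8035e-5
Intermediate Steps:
-1/(P + 6828) = -1/(48620 + 6828) = -1/55448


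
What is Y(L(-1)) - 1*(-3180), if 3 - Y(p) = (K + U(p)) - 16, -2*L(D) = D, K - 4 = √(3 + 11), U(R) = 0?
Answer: 3195 - √14 ≈ 3191.3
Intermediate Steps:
K = 4 + √14 (K = 4 + √(3 + 11) = 4 + √14 ≈ 7.7417)
L(D) = -D/2
Y(p) = 15 - √14 (Y(p) = 3 - (((4 + √14) + 0) - 16) = 3 - ((4 + √14) - 16) = 3 - (-12 + √14) = 3 + (12 - √14) = 15 - √14)
Y(L(-1)) - 1*(-3180) = (15 - √14) - 1*(-3180) = (15 - √14) + 3180 = 3195 - √14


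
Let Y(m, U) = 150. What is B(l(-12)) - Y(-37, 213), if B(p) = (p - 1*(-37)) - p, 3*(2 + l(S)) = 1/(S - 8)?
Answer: -113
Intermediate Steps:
l(S) = -2 + 1/(3*(-8 + S)) (l(S) = -2 + 1/(3*(S - 8)) = -2 + 1/(3*(-8 + S)))
B(p) = 37 (B(p) = (p + 37) - p = (37 + p) - p = 37)
B(l(-12)) - Y(-37, 213) = 37 - 1*150 = 37 - 150 = -113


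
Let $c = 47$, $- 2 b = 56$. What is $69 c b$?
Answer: $-90804$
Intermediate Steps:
$b = -28$ ($b = \left(- \frac{1}{2}\right) 56 = -28$)
$69 c b = 69 \cdot 47 \left(-28\right) = 3243 \left(-28\right) = -90804$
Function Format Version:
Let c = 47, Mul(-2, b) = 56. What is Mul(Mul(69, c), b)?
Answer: -90804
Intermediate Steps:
b = -28 (b = Mul(Rational(-1, 2), 56) = -28)
Mul(Mul(69, c), b) = Mul(Mul(69, 47), -28) = Mul(3243, -28) = -90804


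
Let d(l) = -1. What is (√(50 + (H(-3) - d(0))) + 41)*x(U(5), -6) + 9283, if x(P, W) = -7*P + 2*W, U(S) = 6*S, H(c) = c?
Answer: 181 - 888*√3 ≈ -1357.1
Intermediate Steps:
(√(50 + (H(-3) - d(0))) + 41)*x(U(5), -6) + 9283 = (√(50 + (-3 - 1*(-1))) + 41)*(-42*5 + 2*(-6)) + 9283 = (√(50 + (-3 + 1)) + 41)*(-7*30 - 12) + 9283 = (√(50 - 2) + 41)*(-210 - 12) + 9283 = (√48 + 41)*(-222) + 9283 = (4*√3 + 41)*(-222) + 9283 = (41 + 4*√3)*(-222) + 9283 = (-9102 - 888*√3) + 9283 = 181 - 888*√3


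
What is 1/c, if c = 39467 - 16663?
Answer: 1/22804 ≈ 4.3852e-5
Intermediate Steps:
c = 22804
1/c = 1/22804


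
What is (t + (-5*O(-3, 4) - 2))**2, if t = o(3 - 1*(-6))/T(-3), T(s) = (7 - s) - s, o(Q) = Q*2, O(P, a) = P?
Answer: 34969/169 ≈ 206.92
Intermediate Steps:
o(Q) = 2*Q
T(s) = 7 - 2*s
t = 18/13 (t = (2*(3 - 1*(-6)))/(7 - 2*(-3)) = (2*(3 + 6))/(7 + 6) = (2*9)/13 = 18*(1/13) = 18/13 ≈ 1.3846)
(t + (-5*O(-3, 4) - 2))**2 = (18/13 + (-5*(-3) - 2))**2 = (18/13 + (15 - 2))**2 = (18/13 + 13)**2 = (187/13)**2 = 34969/169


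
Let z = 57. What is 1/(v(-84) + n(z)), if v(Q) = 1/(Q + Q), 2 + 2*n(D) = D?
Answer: 168/4619 ≈ 0.036372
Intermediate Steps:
n(D) = -1 + D/2
v(Q) = 1/(2*Q)
1/(v(-84) + n(z)) = 1/((1/2)/(-84) + (-1 + (1/2)*57)) = 1/((1/2)*(-1/84) + (-1 + 57/2)) = 1/(-1/168 + 55/2) = 1/(4619/168) = 168/4619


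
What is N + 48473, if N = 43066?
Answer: 91539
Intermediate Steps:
N + 48473 = 43066 + 48473 = 91539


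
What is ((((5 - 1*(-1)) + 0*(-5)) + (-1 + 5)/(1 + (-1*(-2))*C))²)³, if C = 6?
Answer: 304006671424/4826809 ≈ 62983.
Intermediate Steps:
((((5 - 1*(-1)) + 0*(-5)) + (-1 + 5)/(1 + (-1*(-2))*C))²)³ = ((((5 - 1*(-1)) + 0*(-5)) + (-1 + 5)/(1 - 1*(-2)*6))²)³ = ((((5 + 1) + 0) + 4/(1 + 2*6))²)³ = (((6 + 0) + 4/(1 + 12))²)³ = ((6 + 4/13)²)³ = ((82/13)²)³ = (6724/169)³ = 304006671424/4826809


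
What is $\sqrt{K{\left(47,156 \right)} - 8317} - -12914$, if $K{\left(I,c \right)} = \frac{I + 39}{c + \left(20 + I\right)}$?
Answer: $12914 + \frac{i \sqrt{413576915}}{223} \approx 12914.0 + 91.195 i$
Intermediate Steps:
$K{\left(I,c \right)} = \frac{39 + I}{20 + I + c}$
$\sqrt{K{\left(47,156 \right)} - 8317} - -12914 = \sqrt{\frac{39 + 47}{20 + 47 + 156} - 8317} - -12914 = \sqrt{\frac{1}{223} \cdot 86 - 8317} + 12914 = \sqrt{\frac{86}{223} - 8317} + 12914 = \sqrt{- \frac{1854605}{223}} + 12914 = \frac{i \sqrt{413576915}}{223} + 12914 = 12914 + \frac{i \sqrt{413576915}}{223}$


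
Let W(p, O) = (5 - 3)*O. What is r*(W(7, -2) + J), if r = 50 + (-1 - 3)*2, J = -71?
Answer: -3150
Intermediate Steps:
W(p, O) = 2*O
r = 42 (r = 50 - 4*2 = 50 - 8 = 42)
r*(W(7, -2) + J) = 42*(2*(-2) - 71) = 42*(-4 - 71) = 42*(-75) = -3150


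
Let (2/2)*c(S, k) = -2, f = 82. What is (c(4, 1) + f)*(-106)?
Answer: -8480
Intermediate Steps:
c(S, k) = -2
(c(4, 1) + f)*(-106) = (-2 + 82)*(-106) = 80*(-106) = -8480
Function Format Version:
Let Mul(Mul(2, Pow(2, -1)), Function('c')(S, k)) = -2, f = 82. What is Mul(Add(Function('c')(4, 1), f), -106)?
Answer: -8480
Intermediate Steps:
Function('c')(S, k) = -2
Mul(Add(Function('c')(4, 1), f), -106) = Mul(Add(-2, 82), -106) = Mul(80, -106) = -8480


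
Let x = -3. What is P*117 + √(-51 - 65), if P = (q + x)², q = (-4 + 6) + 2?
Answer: 117 + 2*I*√29 ≈ 117.0 + 10.77*I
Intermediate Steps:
q = 4 (q = 2 + 2 = 4)
P = 1 (P = (4 - 3)² = 1² = 1)
P*117 + √(-51 - 65) = 1*117 + √(-51 - 65) = 117 + √(-116) = 117 + 2*I*√29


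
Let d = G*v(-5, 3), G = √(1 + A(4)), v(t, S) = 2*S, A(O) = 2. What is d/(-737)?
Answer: -6*√3/737 ≈ -0.014101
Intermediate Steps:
G = √3 (G = √(1 + 2) = √3 ≈ 1.7320)
d = 6*√3 (d = √3*(2*3) = √3*6 = 6*√3 ≈ 10.392)
d/(-737) = (6*√3)/(-737) = (6*√3)*(-1/737) = -6*√3/737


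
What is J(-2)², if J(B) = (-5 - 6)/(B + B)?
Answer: 121/16 ≈ 7.5625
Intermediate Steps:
J(B) = -11/(2*B) (J(B) = -11*1/(2*B) = -11/(2*B))
J(-2)² = (-11/2/(-2))² = (-11/2*(-½))² = (11/4)² = 121/16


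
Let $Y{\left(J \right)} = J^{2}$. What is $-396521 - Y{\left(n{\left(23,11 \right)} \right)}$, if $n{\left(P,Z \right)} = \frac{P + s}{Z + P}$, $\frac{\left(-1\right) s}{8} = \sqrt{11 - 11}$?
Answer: $- \frac{458378805}{1156} \approx -3.9652 \cdot 10^{5}$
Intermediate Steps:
$s = 0$ ($s = - 8 \sqrt{11 - 11} = - 8 \sqrt{0} = \left(-8\right) 0 = 0$)
$n{\left(P,Z \right)} = \frac{P}{P + Z}$ ($n{\left(P,Z \right)} = \frac{P + 0}{Z + P} = \frac{P}{P + Z}$)
$-396521 - Y{\left(n{\left(23,11 \right)} \right)} = -396521 - \left(\frac{23}{23 + 11}\right)^{2} = -396521 - \left(\frac{23}{34}\right)^{2} = -396521 - \frac{529}{1156} = - \frac{458378805}{1156}$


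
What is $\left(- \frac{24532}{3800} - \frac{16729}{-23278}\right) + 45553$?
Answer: $\frac{251809181469}{5528525} \approx 45547.0$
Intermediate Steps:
$\left(- \frac{24532}{3800} - \frac{16729}{-23278}\right) + 45553 = \left(\left(-24532\right) \frac{1}{3800} - - \frac{16729}{23278}\right) + 45553 = \left(- \frac{6133}{950} + \frac{16729}{23278}\right) + 45553 = - \frac{31717856}{5528525} + 45553 = \frac{251809181469}{5528525}$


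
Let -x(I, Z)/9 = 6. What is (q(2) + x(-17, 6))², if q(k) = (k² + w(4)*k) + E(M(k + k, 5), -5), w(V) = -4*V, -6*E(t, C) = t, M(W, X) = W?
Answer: 61504/9 ≈ 6833.8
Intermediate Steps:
x(I, Z) = -54 (x(I, Z) = -9*6 = -54)
E(t, C) = -t/6
q(k) = k² - 49*k/3 (q(k) = (k² + (-4*4)*k) - (k + k)/6 = (k² - 16*k) - k/3 = k² - 49*k/3)
(q(2) + x(-17, 6))² = ((⅓)*2*(-49 + 3*2) - 54)² = ((⅓)*2*(-49 + 6) - 54)² = ((⅓)*2*(-43) - 54)² = (-86/3 - 54)² = (-248/3)² = 61504/9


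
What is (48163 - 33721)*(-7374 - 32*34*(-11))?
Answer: 66346548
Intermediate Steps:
(48163 - 33721)*(-7374 - 32*34*(-11)) = 14442*(-7374 - 1088*(-11)) = 14442*(-7374 + 11968) = 14442*4594 = 66346548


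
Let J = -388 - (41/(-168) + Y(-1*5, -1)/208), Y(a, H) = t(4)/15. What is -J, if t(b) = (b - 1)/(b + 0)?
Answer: 33874381/87360 ≈ 387.76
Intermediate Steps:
t(b) = (-1 + b)/b
Y(a, H) = 1/20 (Y(a, H) = ((-1 + 4)/4)/15 = ((1/4)*3)*(1/15) = (3/4)*(1/15) = 1/20)
J = -33874381/87360 (J = -388 - (41/(-168) + (1/20)/208) = -388 - (41*(-1/168) + (1/20)*(1/208)) = -388 - (-41/168 + 1/4160) = -388 - 1*(-21299/87360) = -388 + 21299/87360 = -33874381/87360 ≈ -387.76)
-J = -1*(-33874381/87360) = 33874381/87360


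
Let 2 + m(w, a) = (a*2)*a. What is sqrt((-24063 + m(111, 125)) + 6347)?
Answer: 2*sqrt(3383) ≈ 116.33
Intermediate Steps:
m(w, a) = -2 + 2*a**2 (m(w, a) = -2 + (a*2)*a = -2 + (2*a)*a = -2 + 2*a**2)
sqrt((-24063 + m(111, 125)) + 6347) = sqrt((-24063 + (-2 + 2*125**2)) + 6347) = sqrt((-24063 + (-2 + 2*15625)) + 6347) = sqrt((-24063 + (-2 + 31250)) + 6347) = sqrt((-24063 + 31248) + 6347) = sqrt(7185 + 6347) = sqrt(13532) = 2*sqrt(3383)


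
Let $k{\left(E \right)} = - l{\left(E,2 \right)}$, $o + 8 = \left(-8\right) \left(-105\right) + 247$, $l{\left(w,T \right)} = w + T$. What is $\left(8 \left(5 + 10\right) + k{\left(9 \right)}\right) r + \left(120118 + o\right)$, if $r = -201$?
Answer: $99288$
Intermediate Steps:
$l{\left(w,T \right)} = T + w$
$o = 1079$ ($o = -8 + \left(\left(-8\right) \left(-105\right) + 247\right) = -8 + \left(840 + 247\right) = -8 + 1087 = 1079$)
$k{\left(E \right)} = -2 - E$ ($k{\left(E \right)} = - (2 + E) = -2 - E$)
$\left(8 \left(5 + 10\right) + k{\left(9 \right)}\right) r + \left(120118 + o\right) = \left(8 \left(5 + 10\right) - 11\right) \left(-201\right) + \left(120118 + 1079\right) = \left(8 \cdot 15 - 11\right) \left(-201\right) + 121197 = \left(120 - 11\right) \left(-201\right) + 121197 = 109 \left(-201\right) + 121197 = -21909 + 121197 = 99288$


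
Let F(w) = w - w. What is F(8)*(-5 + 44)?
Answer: 0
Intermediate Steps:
F(w) = 0
F(8)*(-5 + 44) = 0*(-5 + 44) = 0*39 = 0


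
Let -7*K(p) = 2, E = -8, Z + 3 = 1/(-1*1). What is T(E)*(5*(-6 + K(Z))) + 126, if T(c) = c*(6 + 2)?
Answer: 14962/7 ≈ 2137.4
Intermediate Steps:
Z = -4 (Z = -3 + 1/(-1*1) = -3 + 1/(-1) = -3 - 1 = -4)
T(c) = 8*c (T(c) = c*8 = 8*c)
K(p) = -2/7 (K(p) = -1/7*2 = -2/7)
T(E)*(5*(-6 + K(Z))) + 126 = (8*(-8))*(5*(-6 - 2/7)) + 126 = -320*(-44)/7 + 126 = -64*(-220/7) + 126 = 14080/7 + 126 = 14962/7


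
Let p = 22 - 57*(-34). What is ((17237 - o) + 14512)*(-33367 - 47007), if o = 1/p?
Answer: -357251171899/140 ≈ -2.5518e+9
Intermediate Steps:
p = 1960 (p = 22 + 1938 = 1960)
o = 1/1960 ≈ 0.00051020
((17237 - o) + 14512)*(-33367 - 47007) = ((17237 - 1*1/1960) + 14512)*(-33367 - 47007) = ((17237 - 1/1960) + 14512)*(-80374) = (33784519/1960 + 14512)*(-80374) = (62228039/1960)*(-80374) = -357251171899/140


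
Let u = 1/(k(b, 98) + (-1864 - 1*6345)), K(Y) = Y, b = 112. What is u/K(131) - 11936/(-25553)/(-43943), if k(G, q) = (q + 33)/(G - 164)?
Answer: -726051993292/62810138572135251 ≈ -1.1559e-5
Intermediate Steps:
k(G, q) = (33 + q)/(-164 + G)
u = -52/426999 (u = 1/((33 + 98)/(-164 + 112) + (-1864 - 1*6345)) = 1/(131/(-52) + (-1864 - 6345)) = 1/(-1/52*131 - 8209) = 1/(-131/52 - 8209) = 1/(-426999/52) = -52/426999 ≈ -0.00012178)
u/K(131) - 11936/(-25553)/(-43943) = -52/426999/131 - 11936/(-25553)/(-43943) = -52/426999*1/131 - 11936*(-1/25553)*(-1/43943) = -52/55936869 + (11936/25553)*(-1/43943) = -52/55936869 - 11936/1122875479 = -726051993292/62810138572135251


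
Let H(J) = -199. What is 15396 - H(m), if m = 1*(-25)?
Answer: 15595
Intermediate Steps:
m = -25
15396 - H(m) = 15396 - 1*(-199) = 15396 + 199 = 15595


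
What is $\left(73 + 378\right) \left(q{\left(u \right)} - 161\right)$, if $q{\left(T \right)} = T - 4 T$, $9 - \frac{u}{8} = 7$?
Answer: $-94259$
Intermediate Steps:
$u = 16$ ($u = 72 - 56 = 16$)
$q{\left(T \right)} = - 3 T$
$\left(73 + 378\right) \left(q{\left(u \right)} - 161\right) = \left(73 + 378\right) \left(\left(-3\right) 16 - 161\right) = 451 \left(-48 - 161\right) = 451 \left(-209\right) = -94259$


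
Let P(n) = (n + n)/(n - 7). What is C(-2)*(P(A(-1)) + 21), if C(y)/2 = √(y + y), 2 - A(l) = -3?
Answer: 64*I ≈ 64.0*I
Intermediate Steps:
A(l) = 5 (A(l) = 2 - 1*(-3) = 2 + 3 = 5)
P(n) = 2*n/(-7 + n) (P(n) = (2*n)/(-7 + n) = 2*n/(-7 + n))
C(y) = 2*√2*√y (C(y) = 2*√(y + y) = 2*√(2*y) = 2*(√2*√y) = 2*√2*√y)
C(-2)*(P(A(-1)) + 21) = (2*√2*√(-2))*(2*5/(-7 + 5) + 21) = (2*√2*(I*√2))*(2*5/(-2) + 21) = (4*I)*(2*5*(-½) + 21) = (4*I)*(-5 + 21) = (4*I)*16 = 64*I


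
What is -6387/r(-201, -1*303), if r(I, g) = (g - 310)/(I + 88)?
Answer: -721731/613 ≈ -1177.4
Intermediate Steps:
r(I, g) = (-310 + g)/(88 + I)
-6387/r(-201, -1*303) = -6387*(88 - 201)/(-310 - 1*303) = -6387*(-113/(-310 - 303)) = -6387/((-1/113*(-613))) = -6387/613/113 = -6387*113/613 = -721731/613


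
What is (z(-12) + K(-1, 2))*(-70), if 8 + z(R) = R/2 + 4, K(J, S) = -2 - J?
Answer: 770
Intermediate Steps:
z(R) = -4 + R/2 (z(R) = -8 + (R/2 + 4) = -8 + (4 + R/2) = -4 + R/2)
(z(-12) + K(-1, 2))*(-70) = ((-4 + (½)*(-12)) + (-2 - 1*(-1)))*(-70) = ((-4 - 6) + (-2 + 1))*(-70) = (-10 - 1)*(-70) = -11*(-70) = 770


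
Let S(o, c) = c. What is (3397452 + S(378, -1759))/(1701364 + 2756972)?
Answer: 3395693/4458336 ≈ 0.76165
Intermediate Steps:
(3397452 + S(378, -1759))/(1701364 + 2756972) = (3397452 - 1759)/(1701364 + 2756972) = 3395693/4458336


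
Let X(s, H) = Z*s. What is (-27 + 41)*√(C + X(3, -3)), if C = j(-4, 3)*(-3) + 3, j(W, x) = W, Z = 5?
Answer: 14*√30 ≈ 76.681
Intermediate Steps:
X(s, H) = 5*s
C = 15 (C = -4*(-3) + 3 = 12 + 3 = 15)
(-27 + 41)*√(C + X(3, -3)) = (-27 + 41)*√(15 + 5*3) = 14*√(15 + 15) = 14*√30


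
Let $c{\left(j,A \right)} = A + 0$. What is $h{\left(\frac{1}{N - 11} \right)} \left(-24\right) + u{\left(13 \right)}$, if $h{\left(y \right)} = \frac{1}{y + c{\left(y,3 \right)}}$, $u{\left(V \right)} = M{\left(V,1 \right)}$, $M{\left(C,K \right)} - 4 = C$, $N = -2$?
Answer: $\frac{167}{19} \approx 8.7895$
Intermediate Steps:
$M{\left(C,K \right)} = 4 + C$
$c{\left(j,A \right)} = A$
$u{\left(V \right)} = 4 + V$
$h{\left(y \right)} = \frac{1}{3 + y}$ ($h{\left(y \right)} = \frac{1}{y + 3} = \frac{1}{3 + y}$)
$h{\left(\frac{1}{N - 11} \right)} \left(-24\right) + u{\left(13 \right)} = \frac{1}{3 + \frac{1}{-2 - 11}} \left(-24\right) + \left(4 + 13\right) = \frac{1}{3 + \frac{1}{-13}} \left(-24\right) + 17 = \frac{1}{3 - \frac{1}{13}} \left(-24\right) + 17 = \frac{1}{\frac{38}{13}} \left(-24\right) + 17 = \frac{13}{38} \left(-24\right) + 17 = - \frac{156}{19} + 17 = \frac{167}{19}$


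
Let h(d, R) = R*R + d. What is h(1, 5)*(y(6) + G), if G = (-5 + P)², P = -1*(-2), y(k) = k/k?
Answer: 260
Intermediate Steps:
y(k) = 1
P = 2
h(d, R) = d + R² (h(d, R) = R² + d = d + R²)
G = 9 (G = (-5 + 2)² = (-3)² = 9)
h(1, 5)*(y(6) + G) = (1 + 5²)*(1 + 9) = (1 + 25)*10 = 26*10 = 260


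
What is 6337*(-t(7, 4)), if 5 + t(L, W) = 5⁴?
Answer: -3928940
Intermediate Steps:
t(L, W) = 620 (t(L, W) = -5 + 5⁴ = -5 + 625 = 620)
6337*(-t(7, 4)) = 6337*(-1*620) = 6337*(-620) = -3928940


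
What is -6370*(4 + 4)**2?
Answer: -407680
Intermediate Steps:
-6370*(4 + 4)**2 = -6370*8**2 = -6370*64 = -407680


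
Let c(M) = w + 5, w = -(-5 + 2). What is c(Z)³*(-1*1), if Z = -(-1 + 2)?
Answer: -512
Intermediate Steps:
w = 3 (w = -1*(-3) = 3)
Z = -1 (Z = -1*1 = -1)
c(M) = 8 (c(M) = 3 + 5 = 8)
c(Z)³*(-1*1) = 8³*(-1*1) = 512*(-1) = -512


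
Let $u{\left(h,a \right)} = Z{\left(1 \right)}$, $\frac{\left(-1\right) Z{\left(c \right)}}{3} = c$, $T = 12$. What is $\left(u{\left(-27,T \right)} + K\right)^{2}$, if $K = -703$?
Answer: $498436$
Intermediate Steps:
$Z{\left(c \right)} = - 3 c$
$u{\left(h,a \right)} = -3$ ($u{\left(h,a \right)} = \left(-3\right) 1 = -3$)
$\left(u{\left(-27,T \right)} + K\right)^{2} = \left(-3 - 703\right)^{2} = \left(-706\right)^{2} = 498436$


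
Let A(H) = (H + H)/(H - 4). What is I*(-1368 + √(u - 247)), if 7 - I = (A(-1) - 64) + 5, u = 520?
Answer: -448704/5 + 328*√273/5 ≈ -88657.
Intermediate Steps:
A(H) = 2*H/(-4 + H) (A(H) = (2*H)/(-4 + H) = 2*H/(-4 + H))
I = 328/5 (I = 7 - ((2*(-1)/(-4 - 1) - 64) + 5) = 7 - ((2*(-1)/(-5) - 64) + 5) = 7 - ((2*(-1)*(-⅕) - 64) + 5) = 7 - ((⅖ - 64) + 5) = 7 - (-318/5 + 5) = 7 - 1*(-293/5) = 7 + 293/5 = 328/5 ≈ 65.600)
I*(-1368 + √(u - 247)) = 328*(-1368 + √(520 - 247))/5 = 328*(-1368 + √273)/5 = -448704/5 + 328*√273/5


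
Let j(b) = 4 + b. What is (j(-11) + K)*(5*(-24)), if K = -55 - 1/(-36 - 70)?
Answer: 394260/53 ≈ 7438.9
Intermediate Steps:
K = -5829/106 (K = -55 - 1/(-106) = -55 - 1*(-1/106) = -55 + 1/106 = -5829/106 ≈ -54.991)
(j(-11) + K)*(5*(-24)) = ((4 - 11) - 5829/106)*(5*(-24)) = (-7 - 5829/106)*(-120) = -6571/106*(-120) = 394260/53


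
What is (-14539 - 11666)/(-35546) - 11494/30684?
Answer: 49438562/136336683 ≈ 0.36262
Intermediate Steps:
(-14539 - 11666)/(-35546) - 11494/30684 = -26205*(-1/35546) - 11494*1/30684 = 26205/35546 - 5747/15342 = 49438562/136336683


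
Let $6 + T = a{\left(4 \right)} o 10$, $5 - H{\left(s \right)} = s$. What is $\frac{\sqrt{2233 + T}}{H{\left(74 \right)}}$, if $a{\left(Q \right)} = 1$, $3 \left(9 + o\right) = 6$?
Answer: $- \frac{\sqrt{2157}}{69} \approx -0.67309$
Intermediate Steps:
$H{\left(s \right)} = 5 - s$
$o = -7$ ($o = -9 + \frac{1}{3} \cdot 6 = -9 + 2 = -7$)
$T = -76$ ($T = -6 + 1 \left(-7\right) 10 = -6 - 70 = -76$)
$\frac{\sqrt{2233 + T}}{H{\left(74 \right)}} = \frac{\sqrt{2233 - 76}}{5 - 74} = \frac{\sqrt{2157}}{5 - 74} = \frac{\sqrt{2157}}{-69} = \sqrt{2157} \left(- \frac{1}{69}\right) = - \frac{\sqrt{2157}}{69}$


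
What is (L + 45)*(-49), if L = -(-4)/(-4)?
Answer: -2156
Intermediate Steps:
L = -1 (L = -(-4)*(-1)/4 = -1*1 = -1)
(L + 45)*(-49) = (-1 + 45)*(-49) = 44*(-49) = -2156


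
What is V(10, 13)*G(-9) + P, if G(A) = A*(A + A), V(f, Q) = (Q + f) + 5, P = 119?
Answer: 4655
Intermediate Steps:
V(f, Q) = 5 + Q + f
G(A) = 2*A**2 (G(A) = A*(2*A) = 2*A**2)
V(10, 13)*G(-9) + P = (5 + 13 + 10)*(2*(-9)**2) + 119 = 28*(2*81) + 119 = 28*162 + 119 = 4536 + 119 = 4655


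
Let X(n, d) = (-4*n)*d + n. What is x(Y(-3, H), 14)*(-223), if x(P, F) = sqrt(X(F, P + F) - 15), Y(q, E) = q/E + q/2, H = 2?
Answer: -223*I*sqrt(617) ≈ -5539.2*I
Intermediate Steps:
Y(q, E) = q/2 + q/E (Y(q, E) = q/E + q*(1/2) = q/E + q/2 = q/2 + q/E)
X(n, d) = n - 4*d*n (X(n, d) = -4*d*n + n = n - 4*d*n)
x(P, F) = sqrt(-15 + F*(1 - 4*F - 4*P)) (x(P, F) = sqrt(F*(1 - 4*(P + F)) - 15) = sqrt(F*(1 - 4*(F + P)) - 15) = sqrt(F*(1 + (-4*F - 4*P)) - 15) = sqrt(F*(1 - 4*F - 4*P) - 15) = sqrt(-15 + F*(1 - 4*F - 4*P)))
x(Y(-3, H), 14)*(-223) = sqrt(-15 - 1*14*(-1 + 4*14 + 4*((1/2)*(-3) - 3/2)))*(-223) = sqrt(-15 - 1*14*(-1 + 56 + 4*(-3/2 - 3*1/2)))*(-223) = sqrt(-15 - 1*14*(-1 + 56 + 4*(-3/2 - 3/2)))*(-223) = sqrt(-15 - 1*14*(-1 + 56 + 4*(-3)))*(-223) = sqrt(-15 - 1*14*(-1 + 56 - 12))*(-223) = sqrt(-15 - 1*14*43)*(-223) = sqrt(-15 - 602)*(-223) = sqrt(-617)*(-223) = (I*sqrt(617))*(-223) = -223*I*sqrt(617)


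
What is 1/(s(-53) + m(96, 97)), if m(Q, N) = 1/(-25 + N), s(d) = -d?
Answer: 72/3817 ≈ 0.018863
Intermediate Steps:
1/(s(-53) + m(96, 97)) = 1/(-1*(-53) + 1/(-25 + 97)) = 1/(53 + 1/72) = 1/(3817/72) = 72/3817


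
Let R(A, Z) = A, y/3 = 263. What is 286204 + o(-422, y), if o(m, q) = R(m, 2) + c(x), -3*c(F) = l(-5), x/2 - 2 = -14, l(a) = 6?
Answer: 285780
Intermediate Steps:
y = 789 (y = 3*263 = 789)
x = -24 (x = 4 + 2*(-14) = 4 - 28 = -24)
c(F) = -2 (c(F) = -⅓*6 = -2)
o(m, q) = -2 + m (o(m, q) = m - 2 = -2 + m)
286204 + o(-422, y) = 286204 + (-2 - 422) = 286204 - 424 = 285780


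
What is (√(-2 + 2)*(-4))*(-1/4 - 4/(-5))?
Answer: 0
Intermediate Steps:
(√(-2 + 2)*(-4))*(-1/4 - 4/(-5)) = (√0*(-4))*(-1*¼ - 4*(-⅕)) = (0*(-4))*(-¼ + ⅘) = 0*(11/20) = 0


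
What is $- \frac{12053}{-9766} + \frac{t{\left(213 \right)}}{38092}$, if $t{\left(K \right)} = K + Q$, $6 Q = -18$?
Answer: $\frac{57646717}{46500809} \approx 1.2397$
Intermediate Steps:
$Q = -3$ ($Q = \frac{1}{6} \left(-18\right) = -3$)
$t{\left(K \right)} = -3 + K$ ($t{\left(K \right)} = K - 3 = -3 + K$)
$- \frac{12053}{-9766} + \frac{t{\left(213 \right)}}{38092} = - \frac{12053}{-9766} + \frac{-3 + 213}{38092} = \left(-12053\right) \left(- \frac{1}{9766}\right) + 210 \cdot \frac{1}{38092} = \frac{12053}{9766} + \frac{105}{19046} = \frac{57646717}{46500809}$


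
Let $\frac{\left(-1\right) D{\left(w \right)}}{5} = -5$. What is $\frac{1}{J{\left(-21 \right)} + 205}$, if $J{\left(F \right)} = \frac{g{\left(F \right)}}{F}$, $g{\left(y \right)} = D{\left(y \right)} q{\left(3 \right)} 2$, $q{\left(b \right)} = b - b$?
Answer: $\frac{1}{205} \approx 0.0048781$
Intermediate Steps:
$q{\left(b \right)} = 0$
$D{\left(w \right)} = 25$ ($D{\left(w \right)} = \left(-5\right) \left(-5\right) = 25$)
$g{\left(y \right)} = 0$ ($g{\left(y \right)} = 25 \cdot 0 \cdot 2 = 0 \cdot 2 = 0$)
$J{\left(F \right)} = 0$ ($J{\left(F \right)} = \frac{0}{F} = 0$)
$\frac{1}{J{\left(-21 \right)} + 205} = \frac{1}{0 + 205} = \frac{1}{205}$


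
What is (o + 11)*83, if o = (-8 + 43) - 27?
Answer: 1577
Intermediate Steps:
o = 8 (o = 35 - 27 = 8)
(o + 11)*83 = (8 + 11)*83 = 19*83 = 1577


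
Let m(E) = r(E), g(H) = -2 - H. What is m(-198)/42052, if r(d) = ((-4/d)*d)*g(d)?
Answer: -196/10513 ≈ -0.018644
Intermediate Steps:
r(d) = 8 + 4*d (r(d) = ((-4/d)*d)*(-2 - d) = -4*(-2 - d) = 8 + 4*d)
m(E) = 8 + 4*E
m(-198)/42052 = (8 + 4*(-198))/42052 = (8 - 792)*(1/42052) = -784*1/42052 = -196/10513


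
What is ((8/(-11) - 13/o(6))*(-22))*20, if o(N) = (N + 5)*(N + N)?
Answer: 1090/3 ≈ 363.33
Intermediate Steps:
o(N) = 2*N*(5 + N) (o(N) = (5 + N)*(2*N) = 2*N*(5 + N))
((8/(-11) - 13/o(6))*(-22))*20 = ((8/(-11) - 13*1/(12*(5 + 6)))*(-22))*20 = ((8*(-1/11) - 13/(2*6*11))*(-22))*20 = ((-8/11 - 13/132)*(-22))*20 = -109/132*(-22)*20 = (109/6)*20 = 1090/3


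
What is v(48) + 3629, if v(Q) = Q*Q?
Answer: 5933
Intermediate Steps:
v(Q) = Q²
v(48) + 3629 = 48² + 3629 = 2304 + 3629 = 5933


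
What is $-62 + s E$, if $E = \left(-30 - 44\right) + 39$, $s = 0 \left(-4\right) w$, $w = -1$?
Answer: $-62$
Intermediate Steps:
$s = 0$ ($s = 0 \left(-4\right) \left(-1\right) = 0 \left(-1\right) = 0$)
$E = -35$ ($E = -74 + 39 = -35$)
$-62 + s E = -62 + 0 \left(-35\right) = -62 + 0 = -62$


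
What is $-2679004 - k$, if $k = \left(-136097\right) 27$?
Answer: $995615$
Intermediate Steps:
$k = -3674619$
$-2679004 - k = -2679004 - -3674619 = -2679004 + 3674619 = 995615$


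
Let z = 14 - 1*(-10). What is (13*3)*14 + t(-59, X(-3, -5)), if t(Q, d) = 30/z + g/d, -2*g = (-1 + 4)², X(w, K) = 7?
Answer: 15305/28 ≈ 546.61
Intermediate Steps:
z = 24 (z = 14 + 10 = 24)
g = -9/2 (g = -(-1 + 4)²/2 = -½*3² = -½*9 = -9/2 ≈ -4.5000)
t(Q, d) = 5/4 - 9/(2*d) (t(Q, d) = 30/24 - 9/(2*d) = 30*(1/24) - 9/(2*d) = 5/4 - 9/(2*d))
(13*3)*14 + t(-59, X(-3, -5)) = (13*3)*14 + (¼)*(-18 + 5*7)/7 = 39*14 + (¼)*(⅐)*(-18 + 35) = 546 + (¼)*(⅐)*17 = 546 + 17/28 = 15305/28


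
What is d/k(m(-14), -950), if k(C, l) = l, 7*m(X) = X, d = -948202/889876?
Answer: 474101/422691100 ≈ 0.0011216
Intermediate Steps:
d = -474101/444938 (d = -948202*1/889876 = -474101/444938 ≈ -1.0655)
m(X) = X/7
d/k(m(-14), -950) = -474101/444938/(-950) = -474101/444938*(-1/950) = 474101/422691100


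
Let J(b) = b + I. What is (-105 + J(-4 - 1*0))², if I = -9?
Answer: 13924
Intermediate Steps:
J(b) = -9 + b (J(b) = b - 9 = -9 + b)
(-105 + J(-4 - 1*0))² = (-105 + (-9 + (-4 - 1*0)))² = (-105 + (-9 + (-4 + 0)))² = (-105 + (-9 - 4))² = (-105 - 13)² = (-118)² = 13924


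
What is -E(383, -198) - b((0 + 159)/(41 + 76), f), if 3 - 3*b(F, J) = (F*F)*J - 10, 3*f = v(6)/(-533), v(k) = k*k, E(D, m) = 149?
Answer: -124317496/810693 ≈ -153.35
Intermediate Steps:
v(k) = k²
f = -12/533 (f = (6²/(-533))/3 = (36*(-1/533))/3 = (⅓)*(-36/533) = -12/533 ≈ -0.022514)
b(F, J) = 13/3 - J*F²/3 (b(F, J) = 1 - ((F*F)*J - 10)/3 = 1 - (F²*J - 10)/3 = 1 - (J*F² - 10)/3 = 1 - (-10 + J*F²)/3 = 1 + (10/3 - J*F²/3) = 13/3 - J*F²/3)
-E(383, -198) - b((0 + 159)/(41 + 76), f) = -1*149 - (13/3 - ⅓*(-12/533)*((0 + 159)/(41 + 76))²) = -149 - (13/3 - ⅓*(-12/533)*(159/117)²) = -149 - (13/3 - ⅓*(-12/533)*(159*(1/117))²) = -149 - (13/3 - ⅓*(-12/533)*(53/39)²) = -149 - (13/3 - ⅓*(-12/533)*2809/1521) = -149 - (13/3 + 11236/810693) = -149 - 1*3524239/810693 = -149 - 3524239/810693 = -124317496/810693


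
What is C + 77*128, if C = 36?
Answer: 9892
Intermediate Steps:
C + 77*128 = 36 + 77*128 = 36 + 9856 = 9892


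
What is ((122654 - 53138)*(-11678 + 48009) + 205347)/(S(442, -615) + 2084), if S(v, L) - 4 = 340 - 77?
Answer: 2525791143/2351 ≈ 1.0743e+6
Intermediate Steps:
S(v, L) = 267 (S(v, L) = 4 + (340 - 77) = 4 + 263 = 267)
((122654 - 53138)*(-11678 + 48009) + 205347)/(S(442, -615) + 2084) = ((122654 - 53138)*(-11678 + 48009) + 205347)/(267 + 2084) = (69516*36331 + 205347)/2351 = (2525585796 + 205347)*(1/2351) = 2525791143*(1/2351) = 2525791143/2351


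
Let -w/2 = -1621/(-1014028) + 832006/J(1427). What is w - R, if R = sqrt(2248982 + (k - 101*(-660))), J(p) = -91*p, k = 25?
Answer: 120495268853/9405616714 - sqrt(2315667) ≈ -1508.9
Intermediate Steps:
w = 120495268853/9405616714 (w = -2*(-1621/(-1014028) + 832006/((-91*1427))) = -2*(-1621*(-1/1014028) + 832006/(-129857)) = -2*(1621/1014028 + 832006*(-1/129857)) = -2*(1621/1014028 - 118858/18551) = -2*(-120495268853/18811233428) = 120495268853/9405616714 ≈ 12.811)
R = sqrt(2315667) (R = sqrt(2248982 + (25 - 101*(-660))) = sqrt(2248982 + (25 + 66660)) = sqrt(2248982 + 66685) = sqrt(2315667) ≈ 1521.7)
w - R = 120495268853/9405616714 - sqrt(2315667)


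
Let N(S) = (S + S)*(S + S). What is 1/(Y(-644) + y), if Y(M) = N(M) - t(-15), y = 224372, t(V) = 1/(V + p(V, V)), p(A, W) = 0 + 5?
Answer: 10/18833161 ≈ 5.3098e-7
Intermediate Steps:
p(A, W) = 5
N(S) = 4*S² (N(S) = (2*S)*(2*S) = 4*S²)
t(V) = 1/(5 + V) (t(V) = 1/(V + 5) = 1/(5 + V))
Y(M) = ⅒ + 4*M² (Y(M) = 4*M² - 1/(5 - 15) = 4*M² - 1/(-10) = 4*M² - 1*(-⅒) = 4*M² + ⅒ = ⅒ + 4*M²)
1/(Y(-644) + y) = 1/((⅒ + 4*(-644)²) + 224372) = 1/((⅒ + 4*414736) + 224372) = 1/((⅒ + 1658944) + 224372) = 1/(16589441/10 + 224372) = 1/(18833161/10) = 10/18833161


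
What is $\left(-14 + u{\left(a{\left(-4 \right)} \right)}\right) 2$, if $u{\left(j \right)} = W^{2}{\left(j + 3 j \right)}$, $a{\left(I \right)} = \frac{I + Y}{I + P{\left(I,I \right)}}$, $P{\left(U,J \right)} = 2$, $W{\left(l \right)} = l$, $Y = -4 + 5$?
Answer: $44$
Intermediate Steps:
$Y = 1$
$a{\left(I \right)} = \frac{1 + I}{2 + I}$ ($a{\left(I \right)} = \frac{I + 1}{I + 2} = \frac{1 + I}{2 + I}$)
$u{\left(j \right)} = 16 j^{2}$ ($u{\left(j \right)} = \left(j + 3 j\right)^{2} = \left(4 j\right)^{2} = 16 j^{2}$)
$\left(-14 + u{\left(a{\left(-4 \right)} \right)}\right) 2 = \left(-14 + 16 \left(\frac{1 - 4}{2 - 4}\right)^{2}\right) 2 = \left(-14 + 16 \left(\frac{1}{-2} \left(-3\right)\right)^{2}\right) 2 = \left(-14 + 16 \left(\left(- \frac{1}{2}\right) \left(-3\right)\right)^{2}\right) 2 = \left(-14 + 16 \left(\frac{3}{2}\right)^{2}\right) 2 = \left(-14 + 16 \cdot \frac{9}{4}\right) 2 = \left(-14 + 36\right) 2 = 22 \cdot 2 = 44$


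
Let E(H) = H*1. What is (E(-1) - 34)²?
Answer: 1225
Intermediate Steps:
E(H) = H
(E(-1) - 34)² = (-1 - 34)² = (-35)² = 1225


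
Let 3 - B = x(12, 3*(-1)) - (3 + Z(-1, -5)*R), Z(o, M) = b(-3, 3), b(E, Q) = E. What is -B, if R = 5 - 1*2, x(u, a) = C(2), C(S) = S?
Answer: 5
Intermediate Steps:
x(u, a) = 2
Z(o, M) = -3
R = 3 (R = 5 - 2 = 3)
B = -5 (B = 3 - (2 - (3 - 3*3)) = 3 - (2 - (3 - 9)) = 3 - (2 - 1*(-6)) = 3 - (2 + 6) = 3 - 1*8 = 3 - 8 = -5)
-B = -1*(-5) = 5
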